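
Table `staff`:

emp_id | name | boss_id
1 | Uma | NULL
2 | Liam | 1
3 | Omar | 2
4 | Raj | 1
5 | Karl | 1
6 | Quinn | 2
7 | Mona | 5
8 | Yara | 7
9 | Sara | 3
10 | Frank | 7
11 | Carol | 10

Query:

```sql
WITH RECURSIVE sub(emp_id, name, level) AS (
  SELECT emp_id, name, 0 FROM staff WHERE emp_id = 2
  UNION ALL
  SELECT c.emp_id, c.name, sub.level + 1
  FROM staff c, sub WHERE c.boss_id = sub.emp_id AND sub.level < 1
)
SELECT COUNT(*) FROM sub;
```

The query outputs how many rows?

3

Base: emp_id=2 (Liam) at level 0.
Iteration 1: rows with boss_id in {2} -> Omar (id 3, level 1), Quinn (id 6, level 1).
Iteration 2: level < 1 fails for all current rows; recursion stops.
Total rows emitted: 3.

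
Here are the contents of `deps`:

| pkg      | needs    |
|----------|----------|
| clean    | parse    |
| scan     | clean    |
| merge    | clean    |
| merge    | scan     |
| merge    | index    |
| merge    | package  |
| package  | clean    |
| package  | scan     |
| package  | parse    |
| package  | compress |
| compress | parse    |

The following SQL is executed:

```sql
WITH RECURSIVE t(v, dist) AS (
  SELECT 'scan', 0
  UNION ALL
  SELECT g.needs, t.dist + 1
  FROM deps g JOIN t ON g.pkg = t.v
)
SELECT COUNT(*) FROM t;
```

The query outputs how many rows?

3

Base: (scan, dist=0).
Iteration 1: edges from {scan} -> (clean, dist=1).
Iteration 2: edges from {clean} -> (parse, dist=2).
Iteration 3: no outgoing edges from {parse}; recursion stops.
Total rows emitted: 3.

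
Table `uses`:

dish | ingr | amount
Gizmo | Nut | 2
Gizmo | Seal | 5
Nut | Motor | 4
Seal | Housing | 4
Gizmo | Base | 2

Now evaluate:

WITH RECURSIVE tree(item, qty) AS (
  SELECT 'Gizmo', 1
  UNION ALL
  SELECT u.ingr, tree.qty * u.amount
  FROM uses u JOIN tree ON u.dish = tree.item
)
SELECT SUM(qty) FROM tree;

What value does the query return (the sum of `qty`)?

Base: (Gizmo, qty=1).
Iteration 1: components of {Gizmo} -> Base = 1*2 = 2, Nut = 1*2 = 2, Seal = 1*5 = 5.
Iteration 2: components of {Base,Nut,Seal} -> Housing = 5*4 = 20, Motor = 2*4 = 8.
Iteration 3: no further components; recursion stops.
SUM(qty) = 1 + 2 + 5 + 2 + 8 + 20 = 38.

38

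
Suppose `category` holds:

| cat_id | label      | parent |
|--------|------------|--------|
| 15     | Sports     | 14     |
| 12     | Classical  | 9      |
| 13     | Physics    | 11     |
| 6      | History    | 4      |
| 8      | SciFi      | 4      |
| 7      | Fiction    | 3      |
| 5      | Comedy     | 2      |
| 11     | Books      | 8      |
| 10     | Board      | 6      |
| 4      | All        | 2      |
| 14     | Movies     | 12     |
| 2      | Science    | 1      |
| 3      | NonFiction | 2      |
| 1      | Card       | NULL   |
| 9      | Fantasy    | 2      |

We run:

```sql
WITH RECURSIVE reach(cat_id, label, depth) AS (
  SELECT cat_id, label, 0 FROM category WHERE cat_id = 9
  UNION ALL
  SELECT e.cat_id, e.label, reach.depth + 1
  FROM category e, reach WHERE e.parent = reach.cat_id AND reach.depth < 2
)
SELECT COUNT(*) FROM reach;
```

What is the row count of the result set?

3

Base: cat_id=9 (Fantasy) at depth 0.
Iteration 1: rows with parent in {9} -> Classical (id 12, depth 1).
Iteration 2: rows with parent in {12} -> Movies (id 14, depth 2).
Iteration 3: depth < 2 fails for all current rows; recursion stops.
Total rows emitted: 3.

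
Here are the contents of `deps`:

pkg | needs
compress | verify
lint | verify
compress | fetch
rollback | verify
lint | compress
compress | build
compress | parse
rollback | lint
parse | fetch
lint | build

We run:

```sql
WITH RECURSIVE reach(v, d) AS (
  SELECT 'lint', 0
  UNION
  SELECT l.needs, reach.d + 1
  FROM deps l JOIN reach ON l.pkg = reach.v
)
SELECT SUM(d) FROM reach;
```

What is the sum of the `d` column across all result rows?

14

Base: (lint, d=0).
Iteration 1: edges from {lint} -> (build, d=1), (compress, d=1), (verify, d=1).
Iteration 2: edges from {build,compress,verify} -> (build, d=2), (fetch, d=2), (parse, d=2), (verify, d=2).
Iteration 3: edges from {build,fetch,parse,verify} -> (fetch, d=3).
Iteration 4: no outgoing edges from {fetch}; recursion stops.
SUM(d) = 0 + 1 + 1 + 1 + 2 + 2 + 2 + 2 + 3 = 14.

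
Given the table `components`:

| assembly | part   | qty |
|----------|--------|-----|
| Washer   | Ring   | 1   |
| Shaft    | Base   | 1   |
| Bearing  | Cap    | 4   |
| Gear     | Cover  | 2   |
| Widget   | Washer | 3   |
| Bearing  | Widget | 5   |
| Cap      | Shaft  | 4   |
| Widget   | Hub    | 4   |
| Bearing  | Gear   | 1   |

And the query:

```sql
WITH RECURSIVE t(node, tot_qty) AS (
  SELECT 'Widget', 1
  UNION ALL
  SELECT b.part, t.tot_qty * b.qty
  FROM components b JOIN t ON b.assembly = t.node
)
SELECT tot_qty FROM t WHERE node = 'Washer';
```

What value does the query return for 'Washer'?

3

Base: (Widget, tot_qty=1).
Iteration 1: components of {Widget} -> Hub = 1*4 = 4, Washer = 1*3 = 3.
Iteration 2: components of {Hub,Washer} -> Ring = 3*1 = 3.
Iteration 3: no further components; recursion stops.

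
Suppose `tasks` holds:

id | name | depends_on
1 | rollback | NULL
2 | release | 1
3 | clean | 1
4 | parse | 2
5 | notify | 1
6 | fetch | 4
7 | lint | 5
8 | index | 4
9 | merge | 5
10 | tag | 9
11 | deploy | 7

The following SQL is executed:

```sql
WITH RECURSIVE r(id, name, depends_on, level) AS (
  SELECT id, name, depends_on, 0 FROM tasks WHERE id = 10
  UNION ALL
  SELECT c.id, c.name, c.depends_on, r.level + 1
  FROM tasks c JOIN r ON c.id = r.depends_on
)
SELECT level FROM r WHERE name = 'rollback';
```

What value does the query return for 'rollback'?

Base: id=10 (tag), depends_on=9, level 0.
Iteration 1: join on id=9 -> merge (id 9, depends_on=5, level 1).
Iteration 2: join on id=5 -> notify (id 5, depends_on=1, level 2).
Iteration 3: join on id=1 -> rollback (id 1, depends_on=NULL, level 3).
Iteration 4: depends_on is NULL; no match; recursion stops.

3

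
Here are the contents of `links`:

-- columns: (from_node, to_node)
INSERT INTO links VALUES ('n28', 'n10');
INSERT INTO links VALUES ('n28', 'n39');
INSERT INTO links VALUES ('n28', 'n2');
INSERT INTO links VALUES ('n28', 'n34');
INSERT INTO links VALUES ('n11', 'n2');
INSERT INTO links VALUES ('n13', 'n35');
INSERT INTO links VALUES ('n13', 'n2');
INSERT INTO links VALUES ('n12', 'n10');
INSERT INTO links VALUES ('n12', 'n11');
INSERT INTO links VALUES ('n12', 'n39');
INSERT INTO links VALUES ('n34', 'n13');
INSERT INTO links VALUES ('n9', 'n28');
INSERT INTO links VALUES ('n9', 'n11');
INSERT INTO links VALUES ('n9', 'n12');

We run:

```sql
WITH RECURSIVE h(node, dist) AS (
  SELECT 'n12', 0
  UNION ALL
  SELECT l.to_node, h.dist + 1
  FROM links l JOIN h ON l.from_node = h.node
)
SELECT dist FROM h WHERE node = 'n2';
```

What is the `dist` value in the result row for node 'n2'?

2

Base: (n12, dist=0).
Iteration 1: edges from {n12} -> (n10, dist=1), (n11, dist=1), (n39, dist=1).
Iteration 2: edges from {n10,n11,n39} -> (n2, dist=2).
Iteration 3: no outgoing edges from {n2}; recursion stops.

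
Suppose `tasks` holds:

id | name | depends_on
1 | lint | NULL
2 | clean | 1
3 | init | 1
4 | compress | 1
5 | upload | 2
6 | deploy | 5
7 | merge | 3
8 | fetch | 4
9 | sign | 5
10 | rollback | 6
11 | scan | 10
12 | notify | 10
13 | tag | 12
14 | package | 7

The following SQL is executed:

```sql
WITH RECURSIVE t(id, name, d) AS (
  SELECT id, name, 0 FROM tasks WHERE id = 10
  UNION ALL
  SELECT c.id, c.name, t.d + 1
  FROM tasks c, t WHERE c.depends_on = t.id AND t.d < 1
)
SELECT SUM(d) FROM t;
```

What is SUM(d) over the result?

Base: id=10 (rollback) at d 0.
Iteration 1: rows with depends_on in {10} -> scan (id 11, d 1), notify (id 12, d 1).
Iteration 2: d < 1 fails for all current rows; recursion stops.
SUM(d) = 0 + 1 + 1 = 2.

2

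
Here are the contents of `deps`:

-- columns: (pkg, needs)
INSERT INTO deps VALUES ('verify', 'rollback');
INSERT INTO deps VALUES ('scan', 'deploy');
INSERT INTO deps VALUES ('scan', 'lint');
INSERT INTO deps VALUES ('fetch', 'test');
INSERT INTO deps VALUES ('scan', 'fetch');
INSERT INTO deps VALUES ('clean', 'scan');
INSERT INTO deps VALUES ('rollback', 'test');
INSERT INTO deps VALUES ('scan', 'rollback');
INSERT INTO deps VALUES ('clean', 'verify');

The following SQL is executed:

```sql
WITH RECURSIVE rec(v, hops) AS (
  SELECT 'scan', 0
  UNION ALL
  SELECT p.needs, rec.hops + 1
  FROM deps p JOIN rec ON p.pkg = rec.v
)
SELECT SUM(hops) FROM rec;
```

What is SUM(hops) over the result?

Base: (scan, hops=0).
Iteration 1: edges from {scan} -> (deploy, hops=1), (fetch, hops=1), (lint, hops=1), (rollback, hops=1).
Iteration 2: edges from {deploy,fetch,lint,rollback} -> (test, hops=2) x2. [UNION ALL keeps all 2 new rows, including repeats]
Iteration 3: no outgoing edges from {test}; recursion stops.
SUM(hops) = 0 + 1 + 1 + 1 + 1 + 2 + 2 = 8.

8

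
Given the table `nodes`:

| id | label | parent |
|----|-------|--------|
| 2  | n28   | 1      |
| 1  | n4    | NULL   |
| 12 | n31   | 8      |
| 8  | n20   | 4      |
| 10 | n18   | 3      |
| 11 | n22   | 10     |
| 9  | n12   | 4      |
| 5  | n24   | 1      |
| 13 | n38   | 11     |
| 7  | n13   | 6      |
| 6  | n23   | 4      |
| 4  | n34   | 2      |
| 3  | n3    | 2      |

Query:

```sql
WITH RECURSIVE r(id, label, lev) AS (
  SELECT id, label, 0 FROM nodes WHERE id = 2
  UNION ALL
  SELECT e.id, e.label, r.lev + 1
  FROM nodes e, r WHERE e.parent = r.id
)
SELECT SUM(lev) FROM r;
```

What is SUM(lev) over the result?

Base: id=2 (n28) at lev 0.
Iteration 1: rows with parent in {2} -> n3 (id 3, lev 1), n34 (id 4, lev 1).
Iteration 2: rows with parent in {3,4} -> n23 (id 6, lev 2), n20 (id 8, lev 2), n12 (id 9, lev 2), n18 (id 10, lev 2).
Iteration 3: rows with parent in {6,8,9,10} -> n13 (id 7, lev 3), n22 (id 11, lev 3), n31 (id 12, lev 3).
Iteration 4: rows with parent in {7,11,12} -> n38 (id 13, lev 4).
Iteration 5: no rows with parent in {13}; recursion stops.
SUM(lev) = 0 + 1 + 1 + 2 + 2 + 2 + 2 + 3 + 3 + 3 + 4 = 23.

23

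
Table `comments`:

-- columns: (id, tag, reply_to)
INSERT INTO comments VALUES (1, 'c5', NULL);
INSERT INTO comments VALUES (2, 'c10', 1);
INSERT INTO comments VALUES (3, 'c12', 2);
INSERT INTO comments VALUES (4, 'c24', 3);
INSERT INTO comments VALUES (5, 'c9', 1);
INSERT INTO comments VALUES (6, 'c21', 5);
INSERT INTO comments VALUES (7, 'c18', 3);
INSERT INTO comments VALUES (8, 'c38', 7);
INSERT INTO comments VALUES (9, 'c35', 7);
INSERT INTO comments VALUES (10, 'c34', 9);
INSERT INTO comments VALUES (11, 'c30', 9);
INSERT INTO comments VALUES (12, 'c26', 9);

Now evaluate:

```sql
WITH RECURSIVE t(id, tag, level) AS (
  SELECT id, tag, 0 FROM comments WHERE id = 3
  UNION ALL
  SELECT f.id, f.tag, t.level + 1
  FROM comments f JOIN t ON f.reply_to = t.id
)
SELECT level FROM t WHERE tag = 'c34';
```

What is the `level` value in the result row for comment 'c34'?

3

Base: id=3 (c12) at level 0.
Iteration 1: rows with reply_to in {3} -> c24 (id 4, level 1), c18 (id 7, level 1).
Iteration 2: rows with reply_to in {4,7} -> c38 (id 8, level 2), c35 (id 9, level 2).
Iteration 3: rows with reply_to in {8,9} -> c34 (id 10, level 3), c30 (id 11, level 3), c26 (id 12, level 3).
Iteration 4: no rows with reply_to in {10,11,12}; recursion stops.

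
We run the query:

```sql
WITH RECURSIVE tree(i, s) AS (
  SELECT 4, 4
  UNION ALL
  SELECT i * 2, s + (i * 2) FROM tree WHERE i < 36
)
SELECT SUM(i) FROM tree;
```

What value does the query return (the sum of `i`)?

124

Base: i=4, s=4.
Iteration 1: 4 < 36 holds -> i = 4 * 2 = 8, s = 4 + 8 = 12.
Iteration 2: 8 < 36 holds -> i = 8 * 2 = 16, s = 12 + 16 = 28.
Iteration 3: 16 < 36 holds -> i = 16 * 2 = 32, s = 28 + 32 = 60.
Iteration 4: 32 < 36 holds -> i = 32 * 2 = 64, s = 60 + 64 = 124.
Iteration 5: 64 < 36 fails; recursion stops.
SUM(i) = 4 + 8 + 16 + 32 + 64 = 124.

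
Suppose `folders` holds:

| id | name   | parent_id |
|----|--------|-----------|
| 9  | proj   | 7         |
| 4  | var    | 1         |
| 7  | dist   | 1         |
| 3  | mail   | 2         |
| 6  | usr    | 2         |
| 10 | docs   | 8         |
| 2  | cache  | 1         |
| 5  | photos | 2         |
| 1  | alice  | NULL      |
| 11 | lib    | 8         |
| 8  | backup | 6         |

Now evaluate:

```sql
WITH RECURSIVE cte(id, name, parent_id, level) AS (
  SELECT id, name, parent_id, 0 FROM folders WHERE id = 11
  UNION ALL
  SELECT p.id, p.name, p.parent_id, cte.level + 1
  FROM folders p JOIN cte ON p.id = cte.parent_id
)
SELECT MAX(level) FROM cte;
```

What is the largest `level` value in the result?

Base: id=11 (lib), parent_id=8, level 0.
Iteration 1: join on id=8 -> backup (id 8, parent_id=6, level 1).
Iteration 2: join on id=6 -> usr (id 6, parent_id=2, level 2).
Iteration 3: join on id=2 -> cache (id 2, parent_id=1, level 3).
Iteration 4: join on id=1 -> alice (id 1, parent_id=NULL, level 4).
Iteration 5: parent_id is NULL; no match; recursion stops.
level values: 0, 1, 2, 3, 4; the maximum is 4.

4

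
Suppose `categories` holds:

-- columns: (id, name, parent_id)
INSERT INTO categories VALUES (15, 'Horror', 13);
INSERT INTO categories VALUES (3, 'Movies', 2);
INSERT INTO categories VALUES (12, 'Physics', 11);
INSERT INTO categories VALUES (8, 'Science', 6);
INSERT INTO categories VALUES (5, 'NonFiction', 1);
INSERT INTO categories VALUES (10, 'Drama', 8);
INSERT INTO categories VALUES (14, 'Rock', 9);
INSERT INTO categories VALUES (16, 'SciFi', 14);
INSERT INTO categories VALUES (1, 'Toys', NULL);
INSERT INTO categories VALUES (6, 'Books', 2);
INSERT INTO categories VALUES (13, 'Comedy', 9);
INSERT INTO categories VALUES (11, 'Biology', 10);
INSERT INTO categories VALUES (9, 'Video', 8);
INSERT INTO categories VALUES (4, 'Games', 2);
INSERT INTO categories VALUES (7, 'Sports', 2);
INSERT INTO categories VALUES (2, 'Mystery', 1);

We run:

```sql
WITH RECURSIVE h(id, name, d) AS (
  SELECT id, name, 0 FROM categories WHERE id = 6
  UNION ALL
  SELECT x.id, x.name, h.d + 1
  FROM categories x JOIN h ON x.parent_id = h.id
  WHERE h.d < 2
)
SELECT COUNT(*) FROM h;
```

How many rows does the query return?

4

Base: id=6 (Books) at d 0.
Iteration 1: rows with parent_id in {6} -> Science (id 8, d 1).
Iteration 2: rows with parent_id in {8} -> Video (id 9, d 2), Drama (id 10, d 2).
Iteration 3: d < 2 fails for all current rows; recursion stops.
Total rows emitted: 4.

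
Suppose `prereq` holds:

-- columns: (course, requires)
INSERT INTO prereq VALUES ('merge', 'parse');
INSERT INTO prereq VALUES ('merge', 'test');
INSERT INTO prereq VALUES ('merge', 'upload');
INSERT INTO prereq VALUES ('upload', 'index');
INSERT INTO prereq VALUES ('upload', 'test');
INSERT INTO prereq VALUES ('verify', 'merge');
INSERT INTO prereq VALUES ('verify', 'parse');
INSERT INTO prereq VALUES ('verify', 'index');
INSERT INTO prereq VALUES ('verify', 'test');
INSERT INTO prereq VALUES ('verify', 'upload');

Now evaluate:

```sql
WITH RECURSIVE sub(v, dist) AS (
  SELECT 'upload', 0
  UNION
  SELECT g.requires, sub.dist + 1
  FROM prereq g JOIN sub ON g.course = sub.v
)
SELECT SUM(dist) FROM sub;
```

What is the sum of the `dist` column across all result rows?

Base: (upload, dist=0).
Iteration 1: edges from {upload} -> (index, dist=1), (test, dist=1).
Iteration 2: no outgoing edges from {index,test}; recursion stops.
SUM(dist) = 0 + 1 + 1 = 2.

2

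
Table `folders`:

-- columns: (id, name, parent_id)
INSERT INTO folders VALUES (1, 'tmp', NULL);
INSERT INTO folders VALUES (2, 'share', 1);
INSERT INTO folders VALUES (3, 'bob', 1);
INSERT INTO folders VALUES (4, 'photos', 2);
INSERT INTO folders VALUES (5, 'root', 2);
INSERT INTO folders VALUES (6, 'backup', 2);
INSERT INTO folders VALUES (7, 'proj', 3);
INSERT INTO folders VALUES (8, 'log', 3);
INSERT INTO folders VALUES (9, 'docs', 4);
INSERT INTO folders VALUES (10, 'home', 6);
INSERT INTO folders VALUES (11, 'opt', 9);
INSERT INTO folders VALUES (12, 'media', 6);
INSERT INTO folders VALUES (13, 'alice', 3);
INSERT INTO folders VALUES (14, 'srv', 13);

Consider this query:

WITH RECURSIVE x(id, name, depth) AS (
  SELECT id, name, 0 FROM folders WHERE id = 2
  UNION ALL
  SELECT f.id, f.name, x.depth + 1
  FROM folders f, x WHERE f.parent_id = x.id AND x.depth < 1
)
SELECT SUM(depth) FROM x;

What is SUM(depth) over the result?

3

Base: id=2 (share) at depth 0.
Iteration 1: rows with parent_id in {2} -> photos (id 4, depth 1), root (id 5, depth 1), backup (id 6, depth 1).
Iteration 2: depth < 1 fails for all current rows; recursion stops.
SUM(depth) = 0 + 1 + 1 + 1 = 3.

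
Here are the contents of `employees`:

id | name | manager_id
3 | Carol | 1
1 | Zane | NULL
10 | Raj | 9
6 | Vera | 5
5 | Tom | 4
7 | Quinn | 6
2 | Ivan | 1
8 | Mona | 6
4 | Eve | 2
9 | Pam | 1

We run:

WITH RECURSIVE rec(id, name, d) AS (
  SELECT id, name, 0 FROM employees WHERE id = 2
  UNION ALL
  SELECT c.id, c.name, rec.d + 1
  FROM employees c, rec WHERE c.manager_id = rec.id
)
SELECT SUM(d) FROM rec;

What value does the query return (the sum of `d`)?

14

Base: id=2 (Ivan) at d 0.
Iteration 1: rows with manager_id in {2} -> Eve (id 4, d 1).
Iteration 2: rows with manager_id in {4} -> Tom (id 5, d 2).
Iteration 3: rows with manager_id in {5} -> Vera (id 6, d 3).
Iteration 4: rows with manager_id in {6} -> Quinn (id 7, d 4), Mona (id 8, d 4).
Iteration 5: no rows with manager_id in {7,8}; recursion stops.
SUM(d) = 0 + 1 + 2 + 3 + 4 + 4 = 14.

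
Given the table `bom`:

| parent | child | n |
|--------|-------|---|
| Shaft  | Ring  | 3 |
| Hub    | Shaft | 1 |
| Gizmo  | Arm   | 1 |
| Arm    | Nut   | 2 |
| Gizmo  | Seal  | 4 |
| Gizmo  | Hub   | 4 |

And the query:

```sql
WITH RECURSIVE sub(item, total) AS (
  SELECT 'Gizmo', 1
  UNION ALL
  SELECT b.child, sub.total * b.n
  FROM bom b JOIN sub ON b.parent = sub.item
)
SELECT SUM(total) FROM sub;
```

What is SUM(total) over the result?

28

Base: (Gizmo, total=1).
Iteration 1: components of {Gizmo} -> Arm = 1*1 = 1, Hub = 1*4 = 4, Seal = 1*4 = 4.
Iteration 2: components of {Arm,Hub,Seal} -> Nut = 1*2 = 2, Shaft = 4*1 = 4.
Iteration 3: components of {Nut,Shaft} -> Ring = 4*3 = 12.
Iteration 4: no further components; recursion stops.
SUM(total) = 1 + 4 + 1 + 4 + 4 + 2 + 12 = 28.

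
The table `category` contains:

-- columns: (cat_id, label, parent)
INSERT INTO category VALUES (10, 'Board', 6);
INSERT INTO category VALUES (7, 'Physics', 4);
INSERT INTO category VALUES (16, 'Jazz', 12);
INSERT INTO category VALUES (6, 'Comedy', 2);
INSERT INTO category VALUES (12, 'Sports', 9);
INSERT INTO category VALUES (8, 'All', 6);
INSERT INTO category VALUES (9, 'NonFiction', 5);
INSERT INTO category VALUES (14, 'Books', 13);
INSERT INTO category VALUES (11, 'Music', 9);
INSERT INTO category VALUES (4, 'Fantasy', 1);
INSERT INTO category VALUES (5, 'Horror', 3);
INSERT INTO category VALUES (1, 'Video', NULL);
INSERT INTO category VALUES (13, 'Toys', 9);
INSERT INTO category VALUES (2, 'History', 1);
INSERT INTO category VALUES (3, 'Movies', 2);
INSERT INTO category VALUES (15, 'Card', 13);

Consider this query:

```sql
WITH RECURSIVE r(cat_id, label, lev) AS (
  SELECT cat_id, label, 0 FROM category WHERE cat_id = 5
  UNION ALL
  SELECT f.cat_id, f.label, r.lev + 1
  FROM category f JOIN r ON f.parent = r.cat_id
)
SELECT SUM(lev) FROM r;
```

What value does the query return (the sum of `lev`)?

16

Base: cat_id=5 (Horror) at lev 0.
Iteration 1: rows with parent in {5} -> NonFiction (id 9, lev 1).
Iteration 2: rows with parent in {9} -> Music (id 11, lev 2), Sports (id 12, lev 2), Toys (id 13, lev 2).
Iteration 3: rows with parent in {11,12,13} -> Books (id 14, lev 3), Card (id 15, lev 3), Jazz (id 16, lev 3).
Iteration 4: no rows with parent in {14,15,16}; recursion stops.
SUM(lev) = 0 + 1 + 2 + 2 + 2 + 3 + 3 + 3 = 16.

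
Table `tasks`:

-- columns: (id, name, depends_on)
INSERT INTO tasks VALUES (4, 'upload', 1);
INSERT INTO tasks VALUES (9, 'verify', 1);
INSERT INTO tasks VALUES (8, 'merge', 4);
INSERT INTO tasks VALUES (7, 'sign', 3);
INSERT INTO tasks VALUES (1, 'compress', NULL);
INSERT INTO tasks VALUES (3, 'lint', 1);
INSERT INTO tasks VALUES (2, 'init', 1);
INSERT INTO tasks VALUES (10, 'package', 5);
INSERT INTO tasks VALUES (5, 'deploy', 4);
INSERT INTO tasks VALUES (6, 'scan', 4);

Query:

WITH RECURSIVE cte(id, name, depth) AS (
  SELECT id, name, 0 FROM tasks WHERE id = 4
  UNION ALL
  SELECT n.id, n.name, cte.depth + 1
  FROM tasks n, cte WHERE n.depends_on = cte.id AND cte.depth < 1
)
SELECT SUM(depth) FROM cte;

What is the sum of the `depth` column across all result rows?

Base: id=4 (upload) at depth 0.
Iteration 1: rows with depends_on in {4} -> deploy (id 5, depth 1), scan (id 6, depth 1), merge (id 8, depth 1).
Iteration 2: depth < 1 fails for all current rows; recursion stops.
SUM(depth) = 0 + 1 + 1 + 1 = 3.

3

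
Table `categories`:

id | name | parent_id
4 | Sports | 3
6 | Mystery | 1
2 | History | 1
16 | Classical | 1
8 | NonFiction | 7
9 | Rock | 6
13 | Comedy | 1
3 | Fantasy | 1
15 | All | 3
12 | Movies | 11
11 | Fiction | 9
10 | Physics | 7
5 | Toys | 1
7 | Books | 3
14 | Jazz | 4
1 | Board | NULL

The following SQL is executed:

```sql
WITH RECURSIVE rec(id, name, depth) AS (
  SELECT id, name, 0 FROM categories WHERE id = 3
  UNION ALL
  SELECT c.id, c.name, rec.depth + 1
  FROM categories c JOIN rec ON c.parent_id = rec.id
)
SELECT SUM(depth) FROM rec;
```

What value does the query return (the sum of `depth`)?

Base: id=3 (Fantasy) at depth 0.
Iteration 1: rows with parent_id in {3} -> Sports (id 4, depth 1), Books (id 7, depth 1), All (id 15, depth 1).
Iteration 2: rows with parent_id in {4,7,15} -> NonFiction (id 8, depth 2), Physics (id 10, depth 2), Jazz (id 14, depth 2).
Iteration 3: no rows with parent_id in {8,10,14}; recursion stops.
SUM(depth) = 0 + 1 + 1 + 1 + 2 + 2 + 2 = 9.

9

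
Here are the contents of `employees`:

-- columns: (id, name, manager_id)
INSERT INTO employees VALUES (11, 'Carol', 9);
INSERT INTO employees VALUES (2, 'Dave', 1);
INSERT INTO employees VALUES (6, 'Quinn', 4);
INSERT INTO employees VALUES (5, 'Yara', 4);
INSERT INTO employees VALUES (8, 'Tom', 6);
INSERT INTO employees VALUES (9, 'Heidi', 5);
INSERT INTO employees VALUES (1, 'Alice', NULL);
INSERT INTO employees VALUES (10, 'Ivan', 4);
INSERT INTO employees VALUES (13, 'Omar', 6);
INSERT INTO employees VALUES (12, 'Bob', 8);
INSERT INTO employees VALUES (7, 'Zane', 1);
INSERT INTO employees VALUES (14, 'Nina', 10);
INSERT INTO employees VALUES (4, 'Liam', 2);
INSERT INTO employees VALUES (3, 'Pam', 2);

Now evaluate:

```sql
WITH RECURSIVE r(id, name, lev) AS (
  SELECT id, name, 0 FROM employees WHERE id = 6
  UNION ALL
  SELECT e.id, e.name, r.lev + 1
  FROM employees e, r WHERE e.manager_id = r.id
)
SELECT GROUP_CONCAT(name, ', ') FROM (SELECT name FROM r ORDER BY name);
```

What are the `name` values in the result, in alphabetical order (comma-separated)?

Base: id=6 (Quinn) at lev 0.
Iteration 1: rows with manager_id in {6} -> Tom (id 8, lev 1), Omar (id 13, lev 1).
Iteration 2: rows with manager_id in {8,13} -> Bob (id 12, lev 2).
Iteration 3: no rows with manager_id in {12}; recursion stops.

Bob, Omar, Quinn, Tom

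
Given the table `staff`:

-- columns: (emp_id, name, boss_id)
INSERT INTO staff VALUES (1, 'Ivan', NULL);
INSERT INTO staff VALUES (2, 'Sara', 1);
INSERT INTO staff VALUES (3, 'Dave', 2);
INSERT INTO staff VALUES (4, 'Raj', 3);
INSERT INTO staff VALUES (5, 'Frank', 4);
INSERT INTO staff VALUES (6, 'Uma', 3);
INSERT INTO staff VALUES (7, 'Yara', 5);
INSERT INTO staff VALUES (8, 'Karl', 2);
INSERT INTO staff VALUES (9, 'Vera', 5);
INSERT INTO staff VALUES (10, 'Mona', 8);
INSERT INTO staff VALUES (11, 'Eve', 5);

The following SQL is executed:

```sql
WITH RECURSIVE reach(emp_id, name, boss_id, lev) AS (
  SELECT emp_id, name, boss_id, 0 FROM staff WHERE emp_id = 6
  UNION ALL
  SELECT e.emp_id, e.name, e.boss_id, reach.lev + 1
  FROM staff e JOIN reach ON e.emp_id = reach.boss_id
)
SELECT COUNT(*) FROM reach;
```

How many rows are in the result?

4

Base: emp_id=6 (Uma), boss_id=3, lev 0.
Iteration 1: join on emp_id=3 -> Dave (id 3, boss_id=2, lev 1).
Iteration 2: join on emp_id=2 -> Sara (id 2, boss_id=1, lev 2).
Iteration 3: join on emp_id=1 -> Ivan (id 1, boss_id=NULL, lev 3).
Iteration 4: boss_id is NULL; no match; recursion stops.
Total rows emitted: 4.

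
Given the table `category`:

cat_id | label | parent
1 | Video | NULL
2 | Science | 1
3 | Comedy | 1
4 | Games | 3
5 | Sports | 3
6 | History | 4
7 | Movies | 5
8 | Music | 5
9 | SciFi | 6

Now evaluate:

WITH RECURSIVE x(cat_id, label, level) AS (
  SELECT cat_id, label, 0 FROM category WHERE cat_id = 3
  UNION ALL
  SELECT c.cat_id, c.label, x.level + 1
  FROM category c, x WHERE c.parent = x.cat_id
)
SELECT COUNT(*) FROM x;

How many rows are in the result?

7

Base: cat_id=3 (Comedy) at level 0.
Iteration 1: rows with parent in {3} -> Games (id 4, level 1), Sports (id 5, level 1).
Iteration 2: rows with parent in {4,5} -> History (id 6, level 2), Movies (id 7, level 2), Music (id 8, level 2).
Iteration 3: rows with parent in {6,7,8} -> SciFi (id 9, level 3).
Iteration 4: no rows with parent in {9}; recursion stops.
Total rows emitted: 7.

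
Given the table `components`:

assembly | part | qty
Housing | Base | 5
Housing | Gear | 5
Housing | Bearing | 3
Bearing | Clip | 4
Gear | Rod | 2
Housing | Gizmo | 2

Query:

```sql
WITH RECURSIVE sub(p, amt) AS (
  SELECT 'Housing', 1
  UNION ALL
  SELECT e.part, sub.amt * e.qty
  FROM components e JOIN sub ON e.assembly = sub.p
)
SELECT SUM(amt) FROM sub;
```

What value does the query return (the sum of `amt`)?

38

Base: (Housing, amt=1).
Iteration 1: components of {Housing} -> Base = 1*5 = 5, Bearing = 1*3 = 3, Gear = 1*5 = 5, Gizmo = 1*2 = 2.
Iteration 2: components of {Base,Bearing,Gear,Gizmo} -> Clip = 3*4 = 12, Rod = 5*2 = 10.
Iteration 3: no further components; recursion stops.
SUM(amt) = 1 + 5 + 5 + 3 + 2 + 10 + 12 = 38.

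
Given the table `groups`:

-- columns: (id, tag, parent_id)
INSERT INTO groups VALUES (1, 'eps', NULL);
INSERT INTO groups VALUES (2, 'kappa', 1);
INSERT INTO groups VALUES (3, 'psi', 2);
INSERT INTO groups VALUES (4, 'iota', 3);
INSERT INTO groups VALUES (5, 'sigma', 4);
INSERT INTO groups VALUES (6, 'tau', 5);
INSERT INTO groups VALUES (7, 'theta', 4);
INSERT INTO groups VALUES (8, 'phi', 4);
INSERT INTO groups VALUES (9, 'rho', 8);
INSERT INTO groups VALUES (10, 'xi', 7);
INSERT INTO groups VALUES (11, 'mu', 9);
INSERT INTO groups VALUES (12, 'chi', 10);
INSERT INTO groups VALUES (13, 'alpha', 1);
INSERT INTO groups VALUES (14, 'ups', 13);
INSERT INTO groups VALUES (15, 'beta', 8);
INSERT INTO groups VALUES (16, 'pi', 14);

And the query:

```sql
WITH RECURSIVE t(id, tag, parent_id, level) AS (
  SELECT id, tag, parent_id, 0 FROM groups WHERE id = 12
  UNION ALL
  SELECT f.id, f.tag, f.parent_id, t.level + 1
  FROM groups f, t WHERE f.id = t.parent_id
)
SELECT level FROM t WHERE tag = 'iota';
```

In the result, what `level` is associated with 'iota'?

Base: id=12 (chi), parent_id=10, level 0.
Iteration 1: join on id=10 -> xi (id 10, parent_id=7, level 1).
Iteration 2: join on id=7 -> theta (id 7, parent_id=4, level 2).
Iteration 3: join on id=4 -> iota (id 4, parent_id=3, level 3).
Iteration 4: join on id=3 -> psi (id 3, parent_id=2, level 4).
Iteration 5: join on id=2 -> kappa (id 2, parent_id=1, level 5).
Iteration 6: join on id=1 -> eps (id 1, parent_id=NULL, level 6).
Iteration 7: parent_id is NULL; no match; recursion stops.

3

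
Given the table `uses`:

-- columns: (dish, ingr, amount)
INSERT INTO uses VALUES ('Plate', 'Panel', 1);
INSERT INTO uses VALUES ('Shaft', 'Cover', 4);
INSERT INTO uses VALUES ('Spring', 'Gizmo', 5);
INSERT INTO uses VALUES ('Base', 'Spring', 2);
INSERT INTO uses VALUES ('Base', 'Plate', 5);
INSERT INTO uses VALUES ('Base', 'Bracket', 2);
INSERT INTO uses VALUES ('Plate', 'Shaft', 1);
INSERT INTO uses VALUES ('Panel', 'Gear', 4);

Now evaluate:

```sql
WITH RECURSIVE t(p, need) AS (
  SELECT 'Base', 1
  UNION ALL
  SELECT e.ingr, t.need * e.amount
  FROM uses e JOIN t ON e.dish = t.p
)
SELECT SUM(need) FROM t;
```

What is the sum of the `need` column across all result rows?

Base: (Base, need=1).
Iteration 1: components of {Base} -> Bracket = 1*2 = 2, Plate = 1*5 = 5, Spring = 1*2 = 2.
Iteration 2: components of {Bracket,Plate,Spring} -> Gizmo = 2*5 = 10, Panel = 5*1 = 5, Shaft = 5*1 = 5.
Iteration 3: components of {Gizmo,Panel,Shaft} -> Cover = 5*4 = 20, Gear = 5*4 = 20.
Iteration 4: no further components; recursion stops.
SUM(need) = 1 + 2 + 2 + 5 + 10 + 5 + 5 + 20 + 20 = 70.

70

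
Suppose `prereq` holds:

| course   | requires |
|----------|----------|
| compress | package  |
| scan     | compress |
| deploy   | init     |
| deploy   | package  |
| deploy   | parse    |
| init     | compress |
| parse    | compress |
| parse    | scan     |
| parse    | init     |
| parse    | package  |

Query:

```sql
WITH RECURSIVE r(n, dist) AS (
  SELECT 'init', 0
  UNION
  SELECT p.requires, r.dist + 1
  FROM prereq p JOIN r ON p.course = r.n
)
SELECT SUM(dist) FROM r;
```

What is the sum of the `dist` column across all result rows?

3

Base: (init, dist=0).
Iteration 1: edges from {init} -> (compress, dist=1).
Iteration 2: edges from {compress} -> (package, dist=2).
Iteration 3: no outgoing edges from {package}; recursion stops.
SUM(dist) = 0 + 1 + 2 = 3.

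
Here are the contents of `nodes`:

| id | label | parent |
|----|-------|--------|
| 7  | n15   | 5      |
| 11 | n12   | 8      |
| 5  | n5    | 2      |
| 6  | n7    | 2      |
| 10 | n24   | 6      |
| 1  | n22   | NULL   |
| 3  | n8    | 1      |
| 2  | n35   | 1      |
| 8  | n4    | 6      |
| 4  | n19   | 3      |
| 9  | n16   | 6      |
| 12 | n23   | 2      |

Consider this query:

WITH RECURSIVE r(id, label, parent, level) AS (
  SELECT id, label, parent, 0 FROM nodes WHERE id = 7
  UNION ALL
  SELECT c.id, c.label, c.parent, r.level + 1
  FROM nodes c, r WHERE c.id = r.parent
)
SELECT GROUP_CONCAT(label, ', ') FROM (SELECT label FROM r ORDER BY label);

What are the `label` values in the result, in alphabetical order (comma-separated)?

Base: id=7 (n15), parent=5, level 0.
Iteration 1: join on id=5 -> n5 (id 5, parent=2, level 1).
Iteration 2: join on id=2 -> n35 (id 2, parent=1, level 2).
Iteration 3: join on id=1 -> n22 (id 1, parent=NULL, level 3).
Iteration 4: parent is NULL; no match; recursion stops.

n15, n22, n35, n5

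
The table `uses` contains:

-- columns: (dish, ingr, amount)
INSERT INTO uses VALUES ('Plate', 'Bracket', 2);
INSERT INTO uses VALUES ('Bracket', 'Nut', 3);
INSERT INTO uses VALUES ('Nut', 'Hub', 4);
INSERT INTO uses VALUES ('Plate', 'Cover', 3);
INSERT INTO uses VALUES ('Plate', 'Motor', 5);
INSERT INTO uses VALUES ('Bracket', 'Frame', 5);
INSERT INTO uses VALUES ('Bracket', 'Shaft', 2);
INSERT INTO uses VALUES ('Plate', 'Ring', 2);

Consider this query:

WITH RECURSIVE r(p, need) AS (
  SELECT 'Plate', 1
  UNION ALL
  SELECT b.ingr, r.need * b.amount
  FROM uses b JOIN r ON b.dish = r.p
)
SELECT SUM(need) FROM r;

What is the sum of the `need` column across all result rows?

Base: (Plate, need=1).
Iteration 1: components of {Plate} -> Bracket = 1*2 = 2, Cover = 1*3 = 3, Motor = 1*5 = 5, Ring = 1*2 = 2.
Iteration 2: components of {Bracket,Cover,Motor,Ring} -> Frame = 2*5 = 10, Nut = 2*3 = 6, Shaft = 2*2 = 4.
Iteration 3: components of {Frame,Nut,Shaft} -> Hub = 6*4 = 24.
Iteration 4: no further components; recursion stops.
SUM(need) = 1 + 2 + 3 + 5 + 2 + 6 + 10 + 4 + 24 = 57.

57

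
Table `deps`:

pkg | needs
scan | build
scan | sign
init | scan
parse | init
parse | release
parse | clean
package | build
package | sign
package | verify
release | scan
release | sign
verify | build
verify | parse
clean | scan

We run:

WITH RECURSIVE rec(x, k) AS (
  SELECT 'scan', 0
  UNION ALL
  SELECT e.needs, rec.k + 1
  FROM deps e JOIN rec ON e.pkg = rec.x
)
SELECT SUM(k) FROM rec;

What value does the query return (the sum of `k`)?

Base: (scan, k=0).
Iteration 1: edges from {scan} -> (build, k=1), (sign, k=1).
Iteration 2: no outgoing edges from {build,sign}; recursion stops.
SUM(k) = 0 + 1 + 1 = 2.

2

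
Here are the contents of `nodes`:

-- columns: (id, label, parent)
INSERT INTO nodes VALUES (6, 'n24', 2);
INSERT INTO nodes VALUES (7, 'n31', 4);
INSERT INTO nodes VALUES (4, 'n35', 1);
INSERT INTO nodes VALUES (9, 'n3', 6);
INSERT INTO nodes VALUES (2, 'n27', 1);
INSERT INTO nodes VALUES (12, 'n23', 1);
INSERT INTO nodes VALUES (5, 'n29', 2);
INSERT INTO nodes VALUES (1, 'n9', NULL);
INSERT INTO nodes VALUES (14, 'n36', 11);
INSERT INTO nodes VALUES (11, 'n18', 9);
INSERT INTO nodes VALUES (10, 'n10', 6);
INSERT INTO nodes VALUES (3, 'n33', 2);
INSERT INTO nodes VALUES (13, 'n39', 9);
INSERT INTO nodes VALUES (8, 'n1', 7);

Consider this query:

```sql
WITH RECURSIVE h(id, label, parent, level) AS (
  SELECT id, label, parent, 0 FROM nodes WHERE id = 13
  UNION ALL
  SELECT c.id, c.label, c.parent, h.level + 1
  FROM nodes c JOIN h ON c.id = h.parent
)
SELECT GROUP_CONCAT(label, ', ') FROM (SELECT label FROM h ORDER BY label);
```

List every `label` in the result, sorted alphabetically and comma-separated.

Base: id=13 (n39), parent=9, level 0.
Iteration 1: join on id=9 -> n3 (id 9, parent=6, level 1).
Iteration 2: join on id=6 -> n24 (id 6, parent=2, level 2).
Iteration 3: join on id=2 -> n27 (id 2, parent=1, level 3).
Iteration 4: join on id=1 -> n9 (id 1, parent=NULL, level 4).
Iteration 5: parent is NULL; no match; recursion stops.

n24, n27, n3, n39, n9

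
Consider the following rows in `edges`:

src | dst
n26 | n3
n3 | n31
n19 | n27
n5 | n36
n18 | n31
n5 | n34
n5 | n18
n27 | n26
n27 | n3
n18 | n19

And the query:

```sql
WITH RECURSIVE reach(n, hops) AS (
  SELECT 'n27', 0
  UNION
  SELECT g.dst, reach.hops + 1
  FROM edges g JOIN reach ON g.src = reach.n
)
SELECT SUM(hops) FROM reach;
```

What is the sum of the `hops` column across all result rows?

Base: (n27, hops=0).
Iteration 1: edges from {n27} -> (n26, hops=1), (n3, hops=1).
Iteration 2: edges from {n26,n3} -> (n3, hops=2), (n31, hops=2).
Iteration 3: edges from {n3,n31} -> (n31, hops=3).
Iteration 4: no outgoing edges from {n31}; recursion stops.
SUM(hops) = 0 + 1 + 1 + 2 + 2 + 3 = 9.

9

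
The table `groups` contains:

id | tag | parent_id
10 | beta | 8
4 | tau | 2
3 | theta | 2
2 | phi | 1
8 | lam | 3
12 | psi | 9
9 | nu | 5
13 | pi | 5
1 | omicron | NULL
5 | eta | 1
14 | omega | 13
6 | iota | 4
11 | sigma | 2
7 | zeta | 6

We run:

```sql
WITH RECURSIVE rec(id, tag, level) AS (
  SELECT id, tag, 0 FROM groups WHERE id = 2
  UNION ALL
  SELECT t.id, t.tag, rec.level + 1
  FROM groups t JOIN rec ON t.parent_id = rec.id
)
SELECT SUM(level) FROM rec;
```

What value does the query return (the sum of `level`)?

13

Base: id=2 (phi) at level 0.
Iteration 1: rows with parent_id in {2} -> theta (id 3, level 1), tau (id 4, level 1), sigma (id 11, level 1).
Iteration 2: rows with parent_id in {3,4,11} -> iota (id 6, level 2), lam (id 8, level 2).
Iteration 3: rows with parent_id in {6,8} -> zeta (id 7, level 3), beta (id 10, level 3).
Iteration 4: no rows with parent_id in {7,10}; recursion stops.
SUM(level) = 0 + 1 + 1 + 1 + 2 + 2 + 3 + 3 = 13.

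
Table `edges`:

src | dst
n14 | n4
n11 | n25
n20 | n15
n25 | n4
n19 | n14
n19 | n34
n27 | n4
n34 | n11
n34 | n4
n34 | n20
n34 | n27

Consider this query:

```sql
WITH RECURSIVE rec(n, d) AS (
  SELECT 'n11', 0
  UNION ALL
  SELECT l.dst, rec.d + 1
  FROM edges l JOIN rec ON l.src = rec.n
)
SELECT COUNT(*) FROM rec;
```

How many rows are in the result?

3

Base: (n11, d=0).
Iteration 1: edges from {n11} -> (n25, d=1).
Iteration 2: edges from {n25} -> (n4, d=2).
Iteration 3: no outgoing edges from {n4}; recursion stops.
Total rows emitted: 3.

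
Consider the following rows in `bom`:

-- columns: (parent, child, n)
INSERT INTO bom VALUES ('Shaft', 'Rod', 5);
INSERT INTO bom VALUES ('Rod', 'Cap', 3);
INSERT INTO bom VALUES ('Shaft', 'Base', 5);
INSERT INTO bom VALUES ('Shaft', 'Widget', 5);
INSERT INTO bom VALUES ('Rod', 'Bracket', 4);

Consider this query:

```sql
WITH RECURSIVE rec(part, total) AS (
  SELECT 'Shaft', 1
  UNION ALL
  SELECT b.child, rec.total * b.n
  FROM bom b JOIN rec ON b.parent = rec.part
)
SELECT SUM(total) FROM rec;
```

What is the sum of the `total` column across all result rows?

Base: (Shaft, total=1).
Iteration 1: components of {Shaft} -> Base = 1*5 = 5, Rod = 1*5 = 5, Widget = 1*5 = 5.
Iteration 2: components of {Base,Rod,Widget} -> Bracket = 5*4 = 20, Cap = 5*3 = 15.
Iteration 3: no further components; recursion stops.
SUM(total) = 1 + 5 + 5 + 5 + 15 + 20 = 51.

51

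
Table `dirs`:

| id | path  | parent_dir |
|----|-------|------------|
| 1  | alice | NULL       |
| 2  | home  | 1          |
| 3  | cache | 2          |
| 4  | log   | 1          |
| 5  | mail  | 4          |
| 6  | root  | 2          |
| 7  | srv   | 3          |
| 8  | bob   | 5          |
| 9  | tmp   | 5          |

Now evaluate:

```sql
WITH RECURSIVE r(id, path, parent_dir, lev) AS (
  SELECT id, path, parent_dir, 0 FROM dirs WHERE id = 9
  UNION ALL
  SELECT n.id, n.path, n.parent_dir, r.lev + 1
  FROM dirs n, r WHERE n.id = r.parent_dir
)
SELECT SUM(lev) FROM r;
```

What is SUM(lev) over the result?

Base: id=9 (tmp), parent_dir=5, lev 0.
Iteration 1: join on id=5 -> mail (id 5, parent_dir=4, lev 1).
Iteration 2: join on id=4 -> log (id 4, parent_dir=1, lev 2).
Iteration 3: join on id=1 -> alice (id 1, parent_dir=NULL, lev 3).
Iteration 4: parent_dir is NULL; no match; recursion stops.
SUM(lev) = 0 + 1 + 2 + 3 = 6.

6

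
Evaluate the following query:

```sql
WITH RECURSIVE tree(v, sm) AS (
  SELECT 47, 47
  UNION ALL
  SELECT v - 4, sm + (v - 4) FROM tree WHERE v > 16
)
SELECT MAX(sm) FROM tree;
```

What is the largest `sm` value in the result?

Base: v=47, sm=47.
Iteration 1: 47 > 16 holds -> v = 47 - 4 = 43, sm = 47 + 43 = 90.
Iteration 2: 43 > 16 holds -> v = 43 - 4 = 39, sm = 90 + 39 = 129.
Iteration 3: 39 > 16 holds -> v = 39 - 4 = 35, sm = 129 + 35 = 164.
Iteration 4: 35 > 16 holds -> v = 35 - 4 = 31, sm = 164 + 31 = 195.
Iteration 5: 31 > 16 holds -> v = 31 - 4 = 27, sm = 195 + 27 = 222.
Iteration 6: 27 > 16 holds -> v = 27 - 4 = 23, sm = 222 + 23 = 245.
Iteration 7: 23 > 16 holds -> v = 23 - 4 = 19, sm = 245 + 19 = 264.
Iteration 8: 19 > 16 holds -> v = 19 - 4 = 15, sm = 264 + 15 = 279.
Iteration 9: 15 > 16 fails; recursion stops.
sm values: 47, 90, 129, 164, 195, 222, 245, 264, 279; the maximum is 279.

279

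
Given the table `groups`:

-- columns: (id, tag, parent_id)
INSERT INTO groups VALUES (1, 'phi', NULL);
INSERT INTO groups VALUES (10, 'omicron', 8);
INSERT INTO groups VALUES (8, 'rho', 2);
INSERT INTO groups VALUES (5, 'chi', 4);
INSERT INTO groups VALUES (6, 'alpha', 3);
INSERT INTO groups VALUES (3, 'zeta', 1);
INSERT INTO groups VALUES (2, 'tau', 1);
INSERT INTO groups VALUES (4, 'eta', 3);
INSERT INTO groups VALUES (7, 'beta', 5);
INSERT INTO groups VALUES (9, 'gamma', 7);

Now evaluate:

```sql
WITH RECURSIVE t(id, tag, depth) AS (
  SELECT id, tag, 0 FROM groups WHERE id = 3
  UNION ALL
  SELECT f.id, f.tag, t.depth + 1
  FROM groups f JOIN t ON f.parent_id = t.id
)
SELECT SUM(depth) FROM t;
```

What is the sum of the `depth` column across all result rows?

Base: id=3 (zeta) at depth 0.
Iteration 1: rows with parent_id in {3} -> eta (id 4, depth 1), alpha (id 6, depth 1).
Iteration 2: rows with parent_id in {4,6} -> chi (id 5, depth 2).
Iteration 3: rows with parent_id in {5} -> beta (id 7, depth 3).
Iteration 4: rows with parent_id in {7} -> gamma (id 9, depth 4).
Iteration 5: no rows with parent_id in {9}; recursion stops.
SUM(depth) = 0 + 1 + 1 + 2 + 3 + 4 = 11.

11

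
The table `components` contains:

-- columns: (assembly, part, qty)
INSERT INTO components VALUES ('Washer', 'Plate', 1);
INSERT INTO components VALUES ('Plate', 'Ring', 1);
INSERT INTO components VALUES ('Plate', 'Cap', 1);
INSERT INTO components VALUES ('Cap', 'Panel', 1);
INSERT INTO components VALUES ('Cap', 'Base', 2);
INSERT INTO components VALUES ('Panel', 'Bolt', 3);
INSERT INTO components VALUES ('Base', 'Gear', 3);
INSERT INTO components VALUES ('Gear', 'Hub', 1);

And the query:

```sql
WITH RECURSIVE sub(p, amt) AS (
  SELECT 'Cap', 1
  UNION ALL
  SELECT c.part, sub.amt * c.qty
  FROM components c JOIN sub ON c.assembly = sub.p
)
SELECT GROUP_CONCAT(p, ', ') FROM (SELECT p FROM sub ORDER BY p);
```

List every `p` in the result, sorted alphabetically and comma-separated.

Base, Bolt, Cap, Gear, Hub, Panel

Base: (Cap, amt=1).
Iteration 1: components of {Cap} -> Base = 1*2 = 2, Panel = 1*1 = 1.
Iteration 2: components of {Base,Panel} -> Bolt = 1*3 = 3, Gear = 2*3 = 6.
Iteration 3: components of {Bolt,Gear} -> Hub = 6*1 = 6.
Iteration 4: no further components; recursion stops.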